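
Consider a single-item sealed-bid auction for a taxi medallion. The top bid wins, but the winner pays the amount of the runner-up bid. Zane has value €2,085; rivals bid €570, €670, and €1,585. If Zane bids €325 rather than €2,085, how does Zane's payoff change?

The highest competing bid is €1,585.
Bidding truthfully at €2,085: Zane has the top bid, wins, and pays the second-highest bid €1,585. Payoff = €2,085 − €1,585 = €500.
Bidding €325: the top bid is €1,585 (a rival), so Zane loses. Payoff = €0.
Change = €0 − €500 = -€500.

Payoff change: -€500.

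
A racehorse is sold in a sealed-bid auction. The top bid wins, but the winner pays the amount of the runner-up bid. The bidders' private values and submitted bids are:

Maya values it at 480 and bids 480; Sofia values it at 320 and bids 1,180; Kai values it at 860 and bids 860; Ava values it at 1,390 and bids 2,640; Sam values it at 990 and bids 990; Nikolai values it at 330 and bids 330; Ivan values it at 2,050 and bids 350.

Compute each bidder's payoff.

Ordered from highest: Ava 2,640 > Sofia 1,180 > Sam 990 > Kai 860 > Maya 480 > Ivan 350 > Nikolai 330.
Ava has the top bid and wins; the price is the second-highest bid, 1,180.
Ava's payoff = 1,390 − 1,180 = 210. All other bidders lose, so their payoff is 0.

Maya 0, Sofia 0, Kai 0, Ava 210, Sam 0, Nikolai 0, Ivan 0.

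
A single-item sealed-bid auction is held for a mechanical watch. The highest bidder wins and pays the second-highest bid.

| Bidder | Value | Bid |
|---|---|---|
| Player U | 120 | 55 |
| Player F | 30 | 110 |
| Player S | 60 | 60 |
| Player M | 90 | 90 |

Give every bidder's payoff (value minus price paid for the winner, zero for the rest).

Payoffs: Player U 0, Player F -60, Player S 0, Player M 0.

Ranking the bids: Player F 110 > Player M 90 > Player S 60 > Player U 55.
Player F has the top bid and wins; the price is the second-highest bid, 90.
Player F's payoff = 30 − 90 = -60. All other bidders lose, so their payoff is 0.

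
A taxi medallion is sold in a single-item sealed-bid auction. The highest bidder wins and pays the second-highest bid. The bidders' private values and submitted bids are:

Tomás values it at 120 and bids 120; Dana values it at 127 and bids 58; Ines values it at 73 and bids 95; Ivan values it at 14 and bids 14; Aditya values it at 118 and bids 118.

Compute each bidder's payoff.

Payoffs: Tomás 2, Dana 0, Ines 0, Ivan 0, Aditya 0.

Ordered from highest: Tomás 120; Aditya 118; Ines 95; Dana 58; Ivan 14.
Tomás has the top bid and wins; the price is the second-highest bid, 118.
Tomás's payoff = 120 − 118 = 2. All other bidders lose, so their payoff is 0.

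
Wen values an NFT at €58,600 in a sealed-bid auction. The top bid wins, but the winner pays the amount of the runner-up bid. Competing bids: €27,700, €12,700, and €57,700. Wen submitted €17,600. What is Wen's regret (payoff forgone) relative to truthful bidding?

The highest competing bid is €57,700.
Bidding truthfully at €58,600: Wen has the top bid, wins, and pays the second-highest bid €57,700. Payoff = €58,600 − €57,700 = €900.
Bidding €17,600: the top bid is €57,700 (a rival), so Wen loses. Payoff = €0.
Regret = truthful payoff − actual payoff = €900 − €0 = €900.
This is the dominant-strategy logic: truthful bidding weakly beats any alternative.

Regret: €900.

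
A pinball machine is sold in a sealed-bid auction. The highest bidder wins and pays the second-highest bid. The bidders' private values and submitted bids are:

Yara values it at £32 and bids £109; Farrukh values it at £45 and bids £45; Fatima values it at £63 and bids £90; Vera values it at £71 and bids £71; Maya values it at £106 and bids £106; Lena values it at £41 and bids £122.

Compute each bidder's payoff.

Ordered from highest: Lena £122, then Yara £109, then Maya £106, then Fatima £90, then Vera £71, then Farrukh £45.
Lena has the top bid and wins; the price is the second-highest bid, £109.
Lena's payoff = £41 − £109 = -£68. All other bidders lose, so their payoff is 0.

Payoffs: Yara £0, Farrukh £0, Fatima £0, Vera £0, Maya £0, Lena -£68.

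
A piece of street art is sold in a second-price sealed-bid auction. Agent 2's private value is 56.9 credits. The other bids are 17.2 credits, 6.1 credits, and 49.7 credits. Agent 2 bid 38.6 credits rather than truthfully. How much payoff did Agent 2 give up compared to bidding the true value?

The highest competing bid is 49.7 credits.
Bidding truthfully at 56.9 credits: Agent 2 has the top bid, wins, and pays the second-highest bid 49.7 credits. Payoff = 56.9 credits − 49.7 credits = 7.2 credits.
Bidding 38.6 credits: the top bid is 49.7 credits (a rival), so Agent 2 loses. Payoff = 0.0 credits.
Regret = truthful payoff − actual payoff = 7.2 credits − 0.0 credits = 7.2 credits.
This is the dominant-strategy logic: truthful bidding weakly beats any alternative.

7.2 credits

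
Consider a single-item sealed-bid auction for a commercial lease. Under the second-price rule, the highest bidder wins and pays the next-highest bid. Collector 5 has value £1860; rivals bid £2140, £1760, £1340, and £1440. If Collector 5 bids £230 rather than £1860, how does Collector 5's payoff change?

Change in payoff: £0.

The highest competing bid is £2140.
Bidding truthfully at £1860: the top bid is £2140 (a rival), so Collector 5 loses. Payoff = £0.
Bidding £230: the top bid is £2140 (a rival), so Collector 5 loses. Payoff = £0.
Change = £0 − £0 = £0.
The bid only affects whether you win, not the price — here both bids land on the same side of the top rival bid, so the deviation is payoff-neutral.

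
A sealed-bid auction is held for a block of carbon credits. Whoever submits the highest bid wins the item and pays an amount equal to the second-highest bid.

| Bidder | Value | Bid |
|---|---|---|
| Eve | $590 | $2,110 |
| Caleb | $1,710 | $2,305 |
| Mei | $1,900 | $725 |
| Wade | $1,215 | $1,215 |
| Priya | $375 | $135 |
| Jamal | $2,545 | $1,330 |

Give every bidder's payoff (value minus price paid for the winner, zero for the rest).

Sorted high to low: Caleb $2,305, then Eve $2,110, then Jamal $1,330, then Wade $1,215, then Mei $725, then Priya $135.
Caleb has the top bid and wins; the price is the second-highest bid, $2,110.
Caleb's payoff = $1,710 − $2,110 = -$400. All other bidders lose, so their payoff is 0.

Eve $0, Caleb -$400, Mei $0, Wade $0, Priya $0, Jamal $0.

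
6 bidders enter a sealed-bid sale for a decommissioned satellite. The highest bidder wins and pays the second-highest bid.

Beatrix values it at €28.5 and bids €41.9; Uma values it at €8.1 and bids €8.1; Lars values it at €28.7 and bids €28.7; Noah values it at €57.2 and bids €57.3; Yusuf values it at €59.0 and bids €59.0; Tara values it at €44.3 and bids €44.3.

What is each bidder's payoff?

Sorted high to low: Yusuf €59.0, then Noah €57.3, then Tara €44.3, then Beatrix €41.9, then Lars €28.7, then Uma €8.1.
Yusuf has the top bid and wins; the price is the second-highest bid, €57.3.
Yusuf's payoff = €59.0 − €57.3 = €1.7. All other bidders lose, so their payoff is 0.

Payoffs: Beatrix €0.0, Uma €0.0, Lars €0.0, Noah €0.0, Yusuf €1.7, Tara €0.0.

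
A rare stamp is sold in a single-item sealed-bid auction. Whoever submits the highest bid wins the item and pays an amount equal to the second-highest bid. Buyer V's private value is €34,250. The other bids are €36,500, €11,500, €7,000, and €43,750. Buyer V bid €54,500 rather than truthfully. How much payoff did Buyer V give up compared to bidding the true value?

Payoff forgone: €9,500.

The highest competing bid is €43,750.
Bidding truthfully at €34,250: the top bid is €43,750 (a rival), so Buyer V loses. Payoff = €0.
Bidding €54,500: Buyer V has the top bid, wins, and pays the second-highest bid €43,750. Payoff = €34,250 − €43,750 = -€9,500.
Regret = truthful payoff − actual payoff = €0 − -€9,500 = €9,500.
This is the dominant-strategy logic: truthful bidding weakly beats any alternative.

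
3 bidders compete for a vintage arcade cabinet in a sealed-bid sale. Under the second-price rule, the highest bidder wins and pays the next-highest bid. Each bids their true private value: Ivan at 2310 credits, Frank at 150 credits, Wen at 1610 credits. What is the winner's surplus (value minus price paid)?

Winner's surplus: 700 credits.

Sorted high to low: Ivan 2310 credits, then Wen 1610 credits, then Frank 150 credits.
Ivan wins with the top bid and pays the second-highest, 1610 credits.
Surplus = 2310 credits − 1610 credits = 700 credits.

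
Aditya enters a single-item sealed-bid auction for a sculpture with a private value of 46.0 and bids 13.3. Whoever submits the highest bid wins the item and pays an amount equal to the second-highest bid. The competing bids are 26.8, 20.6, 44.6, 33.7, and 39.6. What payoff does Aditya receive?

Payoff = 0.0.

Highest competing bid: 44.6.
Aditya's bid 13.3 is not the highest, so Aditya loses, pays nothing, and earns zero payoff.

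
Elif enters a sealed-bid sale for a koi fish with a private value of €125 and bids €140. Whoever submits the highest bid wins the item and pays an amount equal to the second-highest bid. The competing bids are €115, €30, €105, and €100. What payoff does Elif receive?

€10

Highest competing bid: €115.
Elif's bid €140 is the highest overall, so Elif wins and pays the second-highest bid, €115.
Payoff = value − price = €125 − €115 = €10.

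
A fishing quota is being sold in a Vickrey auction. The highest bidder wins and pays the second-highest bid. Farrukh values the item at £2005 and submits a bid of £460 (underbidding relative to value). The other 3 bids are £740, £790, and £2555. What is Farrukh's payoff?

Highest competing bid: £2555.
Farrukh's bid £460 is not the highest, so Farrukh loses, pays nothing, and earns zero payoff.

Farrukh's payoff: £0.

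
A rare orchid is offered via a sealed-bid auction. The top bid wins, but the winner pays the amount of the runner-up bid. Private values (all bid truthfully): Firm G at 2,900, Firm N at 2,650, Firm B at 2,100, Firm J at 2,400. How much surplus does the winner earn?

Winner's surplus: 250.

Ordered from highest: Firm G 2,900 > Firm N 2,650 > Firm J 2,400 > Firm B 2,100.
Firm G wins with the top bid and pays the second-highest, 2,650.
Surplus = 2,900 − 2,650 = 250.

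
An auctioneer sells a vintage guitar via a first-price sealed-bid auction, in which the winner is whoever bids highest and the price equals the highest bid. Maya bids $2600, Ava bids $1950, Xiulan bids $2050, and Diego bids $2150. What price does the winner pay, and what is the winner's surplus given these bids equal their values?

Price $2600; surplus $0.

Ranking the bids: Maya $2600 > Diego $2150 > Xiulan $2050 > Ava $1950.
Maya is the highest bidder, so Maya wins.
Under the first-price rule, the price is the highest bid: $2600.
Surplus = $2600 − $2600 = $0.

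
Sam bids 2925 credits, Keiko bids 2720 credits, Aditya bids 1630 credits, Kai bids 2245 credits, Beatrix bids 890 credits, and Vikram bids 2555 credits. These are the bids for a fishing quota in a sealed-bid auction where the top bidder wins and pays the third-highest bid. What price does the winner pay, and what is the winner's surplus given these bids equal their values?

Price 2555 credits; surplus 370 credits.

Sorted high to low: Sam 2925 credits > Keiko 2720 credits > Vikram 2555 credits > Kai 2245 credits > Aditya 1630 credits > Beatrix 890 credits.
Sam is the highest bidder, so Sam wins.
Under the third-price rule, the price is the third-highest bid: 2555 credits.
Surplus = 2925 credits − 2555 credits = 370 credits.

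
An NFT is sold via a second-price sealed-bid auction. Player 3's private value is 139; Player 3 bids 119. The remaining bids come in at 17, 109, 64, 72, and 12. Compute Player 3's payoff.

Highest competing bid: 109.
Player 3's bid 119 is the highest overall, so Player 3 wins and pays the second-highest bid, 109.
Payoff = value − price = 139 − 109 = 30.

The bidder's payoff: 30.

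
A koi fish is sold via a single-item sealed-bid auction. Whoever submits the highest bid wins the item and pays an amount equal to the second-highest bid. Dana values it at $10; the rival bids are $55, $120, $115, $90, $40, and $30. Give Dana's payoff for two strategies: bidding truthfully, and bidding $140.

The highest competing bid is $120.
Bidding truthfully at $10: the top bid is $120 (a rival), so Dana loses. Payoff = $0.
Bidding $140: Dana has the top bid, wins, and pays the second-highest bid $120. Payoff = $10 − $120 = -$110.

Truthful: $0; alternative: -$110.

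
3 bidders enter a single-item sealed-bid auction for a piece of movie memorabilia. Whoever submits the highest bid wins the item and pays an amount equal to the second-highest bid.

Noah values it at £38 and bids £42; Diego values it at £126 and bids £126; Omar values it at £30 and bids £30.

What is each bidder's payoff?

Noah £0, Diego £84, Omar £0.

Ordered from highest: Diego £126 > Noah £42 > Omar £30.
Diego has the top bid and wins; the price is the second-highest bid, £42.
Diego's payoff = £126 − £42 = £84. All other bidders lose, so their payoff is 0.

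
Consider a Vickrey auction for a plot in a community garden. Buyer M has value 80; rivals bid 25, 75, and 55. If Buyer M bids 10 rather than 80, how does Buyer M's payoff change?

Payoff change: -5.

The highest competing bid is 75.
Bidding truthfully at 80: Buyer M has the top bid, wins, and pays the second-highest bid 75. Payoff = 80 − 75 = 5.
Bidding 10: the top bid is 75 (a rival), so Buyer M loses. Payoff = 0.
Change = 0 − 5 = -5.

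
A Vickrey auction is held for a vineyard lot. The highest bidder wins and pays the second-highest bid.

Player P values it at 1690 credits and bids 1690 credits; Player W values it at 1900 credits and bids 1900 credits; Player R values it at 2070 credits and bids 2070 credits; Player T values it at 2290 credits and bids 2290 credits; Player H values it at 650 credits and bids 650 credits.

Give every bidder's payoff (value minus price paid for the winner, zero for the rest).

Sorted high to low: Player T 2290 credits > Player R 2070 credits > Player W 1900 credits > Player P 1690 credits > Player H 650 credits.
Player T has the top bid and wins; the price is the second-highest bid, 2070 credits.
Player T's payoff = 2290 credits − 2070 credits = 220 credits. All other bidders lose, so their payoff is 0.

Payoffs: Player P 0 credits, Player W 0 credits, Player R 0 credits, Player T 220 credits, Player H 0 credits.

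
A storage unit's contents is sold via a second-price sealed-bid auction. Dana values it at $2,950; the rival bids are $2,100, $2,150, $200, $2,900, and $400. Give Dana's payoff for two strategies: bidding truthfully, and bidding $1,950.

Truthful: $50; alternative: $0.

The highest competing bid is $2,900.
Bidding truthfully at $2,950: Dana has the top bid, wins, and pays the second-highest bid $2,900. Payoff = $2,950 − $2,900 = $50.
Bidding $1,950: the top bid is $2,900 (a rival), so Dana loses. Payoff = $0.
This is the dominant-strategy logic: truthful bidding weakly beats any alternative.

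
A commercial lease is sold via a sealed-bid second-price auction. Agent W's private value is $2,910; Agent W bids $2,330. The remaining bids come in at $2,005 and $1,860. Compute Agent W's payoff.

Agent W's payoff: $905.

Highest competing bid: $2,005.
Agent W's bid $2,330 is the highest overall, so Agent W wins and pays the second-highest bid, $2,005.
Payoff = value − price = $2,910 − $2,005 = $905.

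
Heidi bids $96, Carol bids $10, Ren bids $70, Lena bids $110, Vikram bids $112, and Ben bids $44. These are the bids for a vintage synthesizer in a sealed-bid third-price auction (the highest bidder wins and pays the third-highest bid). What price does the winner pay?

Ranking the bids: Vikram $112 > Lena $110 > Heidi $96 > Ren $70 > Ben $44 > Carol $10.
Vikram is the highest bidder, so Vikram wins.
Under the third-price rule, the price is the third-highest bid: $96.

$96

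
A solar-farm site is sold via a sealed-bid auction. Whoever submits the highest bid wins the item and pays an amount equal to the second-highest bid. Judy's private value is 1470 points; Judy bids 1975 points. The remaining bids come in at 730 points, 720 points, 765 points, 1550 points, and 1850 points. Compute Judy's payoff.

Judy's payoff: -380 points.

Highest competing bid: 1850 points.
Judy's bid 1975 points is the highest overall, so Judy wins and pays the second-highest bid, 1850 points.
Payoff = value − price = 1470 points − 1850 points = -380 points.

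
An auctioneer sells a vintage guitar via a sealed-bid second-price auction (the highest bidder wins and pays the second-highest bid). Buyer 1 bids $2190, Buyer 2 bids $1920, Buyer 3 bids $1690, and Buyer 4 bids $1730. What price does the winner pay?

Ranking the bids: Buyer 1 $2190, then Buyer 2 $1920, then Buyer 4 $1730, then Buyer 3 $1690.
Buyer 1 is the highest bidder, so Buyer 1 wins.
Under the second-price rule, the price is the second-highest bid: $1920.

Price paid: $1920.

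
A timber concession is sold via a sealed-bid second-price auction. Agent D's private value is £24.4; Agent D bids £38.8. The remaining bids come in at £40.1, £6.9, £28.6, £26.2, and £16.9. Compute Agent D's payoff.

Highest competing bid: £40.1.
Agent D's bid £38.8 is not the highest, so Agent D loses, pays nothing, and earns zero payoff.

Payoff = £0.0.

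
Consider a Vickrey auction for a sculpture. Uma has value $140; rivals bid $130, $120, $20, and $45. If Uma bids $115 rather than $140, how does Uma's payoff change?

The highest competing bid is $130.
Bidding truthfully at $140: Uma has the top bid, wins, and pays the second-highest bid $130. Payoff = $140 − $130 = $10.
Bidding $115: the top bid is $130 (a rival), so Uma loses. Payoff = $0.
Change = $0 − $10 = -$10.
Deviating from a truthful bid can only lose payoff in a second-price auction — never gain.

Change in payoff: -$10.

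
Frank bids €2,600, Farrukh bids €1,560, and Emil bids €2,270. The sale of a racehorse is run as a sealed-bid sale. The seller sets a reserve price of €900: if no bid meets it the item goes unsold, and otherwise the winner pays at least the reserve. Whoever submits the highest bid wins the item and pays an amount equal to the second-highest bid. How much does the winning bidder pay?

Price paid: €2,270.

Sorted high to low: Frank €2,600 > Emil €2,270 > Farrukh €1,560.
Frank has the highest bid, so Frank wins.
The second-highest bid is €2,270, which exceeds the reserve, so that sets the price.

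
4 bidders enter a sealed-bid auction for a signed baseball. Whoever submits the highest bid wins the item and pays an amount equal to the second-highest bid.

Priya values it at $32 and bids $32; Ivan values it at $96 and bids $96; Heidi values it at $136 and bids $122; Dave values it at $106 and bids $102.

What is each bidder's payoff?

Ranking the bids: Heidi $122, then Dave $102, then Ivan $96, then Priya $32.
Heidi has the top bid and wins; the price is the second-highest bid, $102.
Heidi's payoff = $136 − $102 = $34. All other bidders lose, so their payoff is 0.

Priya $0, Ivan $0, Heidi $34, Dave $0.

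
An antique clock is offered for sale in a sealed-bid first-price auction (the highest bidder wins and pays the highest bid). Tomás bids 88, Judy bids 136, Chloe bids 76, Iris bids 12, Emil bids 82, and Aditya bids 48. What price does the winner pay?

Ordered from highest: Judy 136, then Tomás 88, then Emil 82, then Chloe 76, then Aditya 48, then Iris 12.
Judy is the highest bidder, so Judy wins.
Under the first-price rule, the price is the highest bid: 136.

136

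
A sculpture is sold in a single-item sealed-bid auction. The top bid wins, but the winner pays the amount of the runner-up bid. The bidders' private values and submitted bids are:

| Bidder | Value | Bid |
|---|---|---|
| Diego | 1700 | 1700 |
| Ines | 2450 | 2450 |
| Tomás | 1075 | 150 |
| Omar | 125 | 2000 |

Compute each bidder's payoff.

Ordered from highest: Ines 2450; Omar 2000; Diego 1700; Tomás 150.
Ines has the top bid and wins; the price is the second-highest bid, 2000.
Ines's payoff = 2450 − 2000 = 450. All other bidders lose, so their payoff is 0.

Diego 0, Ines 450, Tomás 0, Omar 0.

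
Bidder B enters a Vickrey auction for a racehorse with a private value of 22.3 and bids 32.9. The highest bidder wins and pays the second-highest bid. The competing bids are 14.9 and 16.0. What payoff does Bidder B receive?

Highest competing bid: 16.0.
Bidder B's bid 32.9 is the highest overall, so Bidder B wins and pays the second-highest bid, 16.0.
Payoff = value − price = 22.3 − 16.0 = 6.3.

Bidder B's payoff: 6.3.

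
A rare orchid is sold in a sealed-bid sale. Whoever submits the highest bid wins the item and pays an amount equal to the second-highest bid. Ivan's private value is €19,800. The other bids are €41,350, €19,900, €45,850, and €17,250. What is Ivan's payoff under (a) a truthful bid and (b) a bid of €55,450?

Truthful: €0; alternative: -€26,050.

The highest competing bid is €45,850.
Bidding truthfully at €19,800: the top bid is €45,850 (a rival), so Ivan loses. Payoff = €0.
Bidding €55,450: Ivan has the top bid, wins, and pays the second-highest bid €45,850. Payoff = €19,800 − €45,850 = -€26,050.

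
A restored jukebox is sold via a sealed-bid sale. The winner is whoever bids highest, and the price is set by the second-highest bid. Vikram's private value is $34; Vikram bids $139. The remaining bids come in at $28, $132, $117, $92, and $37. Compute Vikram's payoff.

Highest competing bid: $132.
Vikram's bid $139 is the highest overall, so Vikram wins and pays the second-highest bid, $132.
Payoff = value − price = $34 − $132 = -$98.
Overbidding won the item at a price above value — truthful bidding would have avoided this loss.

-$98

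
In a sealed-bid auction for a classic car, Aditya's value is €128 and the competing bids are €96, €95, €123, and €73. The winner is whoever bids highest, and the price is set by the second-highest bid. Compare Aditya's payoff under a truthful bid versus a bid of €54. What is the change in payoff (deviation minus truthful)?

Change in payoff: -€5.

The highest competing bid is €123.
Bidding truthfully at €128: Aditya has the top bid, wins, and pays the second-highest bid €123. Payoff = €128 − €123 = €5.
Bidding €54: the top bid is €123 (a rival), so Aditya loses. Payoff = €0.
Change = €0 − €5 = -€5.
Deviating from a truthful bid can only lose payoff in a second-price auction — never gain.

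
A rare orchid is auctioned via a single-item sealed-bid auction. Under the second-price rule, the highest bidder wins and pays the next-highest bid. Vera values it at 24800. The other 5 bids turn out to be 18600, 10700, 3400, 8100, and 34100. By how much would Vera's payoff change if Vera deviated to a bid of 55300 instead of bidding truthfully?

The highest competing bid is 34100.
Bidding truthfully at 24800: the top bid is 34100 (a rival), so Vera loses. Payoff = 0.
Bidding 55300: Vera has the top bid, wins, and pays the second-highest bid 34100. Payoff = 24800 − 34100 = -9300.
Change = -9300 − 0 = -9300.
This is the dominant-strategy logic: truthful bidding weakly beats any alternative.

-9300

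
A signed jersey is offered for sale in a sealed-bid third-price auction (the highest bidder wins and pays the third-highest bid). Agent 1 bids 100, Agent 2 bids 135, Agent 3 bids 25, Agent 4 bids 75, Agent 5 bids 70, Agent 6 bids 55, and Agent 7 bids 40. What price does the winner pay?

75

Ordered from highest: Agent 2 135, then Agent 1 100, then Agent 4 75, then Agent 5 70, then Agent 6 55, then Agent 7 40, then Agent 3 25.
Agent 2 is the highest bidder, so Agent 2 wins.
Under the third-price rule, the price is the third-highest bid: 75.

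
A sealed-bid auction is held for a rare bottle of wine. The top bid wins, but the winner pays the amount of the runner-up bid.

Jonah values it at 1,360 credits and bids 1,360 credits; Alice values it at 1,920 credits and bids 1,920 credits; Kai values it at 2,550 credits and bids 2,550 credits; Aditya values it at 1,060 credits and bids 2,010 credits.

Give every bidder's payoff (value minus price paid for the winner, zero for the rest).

Sorted high to low: Kai 2,550 credits, then Aditya 2,010 credits, then Alice 1,920 credits, then Jonah 1,360 credits.
Kai has the top bid and wins; the price is the second-highest bid, 2,010 credits.
Kai's payoff = 2,550 credits − 2,010 credits = 540 credits. All other bidders lose, so their payoff is 0.

Payoffs: Jonah 0 credits, Alice 0 credits, Kai 540 credits, Aditya 0 credits.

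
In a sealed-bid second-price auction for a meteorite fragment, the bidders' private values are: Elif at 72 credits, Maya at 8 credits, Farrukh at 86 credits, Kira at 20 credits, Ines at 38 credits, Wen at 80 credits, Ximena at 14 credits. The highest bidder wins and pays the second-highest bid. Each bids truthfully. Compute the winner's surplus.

Surplus = 6 credits.

Sorted high to low: Farrukh 86 credits; Wen 80 credits; Elif 72 credits; Ines 38 credits; Kira 20 credits; Ximena 14 credits; Maya 8 credits.
Farrukh wins with the top bid and pays the second-highest, 80 credits.
Surplus = 86 credits − 80 credits = 6 credits.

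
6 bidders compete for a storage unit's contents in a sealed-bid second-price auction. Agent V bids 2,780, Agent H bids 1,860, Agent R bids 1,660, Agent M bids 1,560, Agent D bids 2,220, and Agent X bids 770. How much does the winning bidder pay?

Ranking the bids: Agent V 2,780; Agent D 2,220; Agent H 1,860; Agent R 1,660; Agent M 1,560; Agent X 770.
Agent V has the highest bid, so Agent V wins.
The second-highest bid is 2,220, so that is what Agent V pays.

2,220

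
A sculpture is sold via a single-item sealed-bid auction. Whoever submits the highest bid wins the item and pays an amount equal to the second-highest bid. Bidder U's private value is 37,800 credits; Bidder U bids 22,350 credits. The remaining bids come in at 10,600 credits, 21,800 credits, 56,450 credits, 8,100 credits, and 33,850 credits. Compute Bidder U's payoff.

0 credits

Highest competing bid: 56,450 credits.
Bidder U's bid 22,350 credits is not the highest, so Bidder U loses, pays nothing, and earns zero payoff.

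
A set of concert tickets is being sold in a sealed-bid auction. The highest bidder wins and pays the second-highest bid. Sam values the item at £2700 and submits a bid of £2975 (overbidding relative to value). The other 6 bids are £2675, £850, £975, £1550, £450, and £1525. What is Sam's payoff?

Payoff = £25.

Highest competing bid: £2675.
Sam's bid £2975 is the highest overall, so Sam wins and pays the second-highest bid, £2675.
Payoff = value − price = £2700 − £2675 = £25.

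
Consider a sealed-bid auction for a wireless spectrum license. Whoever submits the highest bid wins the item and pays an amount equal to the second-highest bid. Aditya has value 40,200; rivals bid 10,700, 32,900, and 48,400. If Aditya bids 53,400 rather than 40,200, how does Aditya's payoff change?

The highest competing bid is 48,400.
Bidding truthfully at 40,200: the top bid is 48,400 (a rival), so Aditya loses. Payoff = 0.
Bidding 53,400: Aditya has the top bid, wins, and pays the second-highest bid 48,400. Payoff = 40,200 − 48,400 = -8,200.
Change = -8,200 − 0 = -8,200.

-8,200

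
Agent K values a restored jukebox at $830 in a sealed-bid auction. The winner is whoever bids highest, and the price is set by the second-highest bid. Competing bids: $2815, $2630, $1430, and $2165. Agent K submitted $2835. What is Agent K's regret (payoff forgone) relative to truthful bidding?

The highest competing bid is $2815.
Bidding truthfully at $830: the top bid is $2815 (a rival), so Agent K loses. Payoff = $0.
Bidding $2835: Agent K has the top bid, wins, and pays the second-highest bid $2815. Payoff = $830 − $2815 = -$1985.
Regret = truthful payoff − actual payoff = $0 − -$1985 = $1985.

Regret: $1985.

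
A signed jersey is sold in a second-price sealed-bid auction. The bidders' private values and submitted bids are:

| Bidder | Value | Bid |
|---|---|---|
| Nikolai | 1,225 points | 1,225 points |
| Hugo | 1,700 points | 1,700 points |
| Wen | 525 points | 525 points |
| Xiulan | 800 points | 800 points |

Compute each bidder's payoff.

Ordered from highest: Hugo 1,700 points, then Nikolai 1,225 points, then Xiulan 800 points, then Wen 525 points.
Hugo has the top bid and wins; the price is the second-highest bid, 1,225 points.
Hugo's payoff = 1,700 points − 1,225 points = 475 points. All other bidders lose, so their payoff is 0.

Payoffs: Nikolai 0 points, Hugo 475 points, Wen 0 points, Xiulan 0 points.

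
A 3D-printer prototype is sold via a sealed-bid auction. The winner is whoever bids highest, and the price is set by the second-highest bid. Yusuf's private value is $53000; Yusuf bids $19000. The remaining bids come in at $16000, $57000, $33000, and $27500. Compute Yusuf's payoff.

Payoff = $0.

Highest competing bid: $57000.
Yusuf's bid $19000 is not the highest, so Yusuf loses, pays nothing, and earns zero payoff.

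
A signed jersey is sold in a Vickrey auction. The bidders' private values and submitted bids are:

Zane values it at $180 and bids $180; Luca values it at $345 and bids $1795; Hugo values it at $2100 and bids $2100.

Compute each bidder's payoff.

Bids in descending order: Hugo $2100; Luca $1795; Zane $180.
Hugo has the top bid and wins; the price is the second-highest bid, $1795.
Hugo's payoff = $2100 − $1795 = $305. All other bidders lose, so their payoff is 0.

Payoffs: Zane $0, Luca $0, Hugo $305.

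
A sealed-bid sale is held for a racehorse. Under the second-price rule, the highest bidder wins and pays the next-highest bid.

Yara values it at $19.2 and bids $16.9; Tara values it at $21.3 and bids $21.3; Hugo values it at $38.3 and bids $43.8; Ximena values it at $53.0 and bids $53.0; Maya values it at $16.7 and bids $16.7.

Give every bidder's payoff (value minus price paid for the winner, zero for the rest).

Bids in descending order: Ximena $53.0, then Hugo $43.8, then Tara $21.3, then Yara $16.9, then Maya $16.7.
Ximena has the top bid and wins; the price is the second-highest bid, $43.8.
Ximena's payoff = $53.0 − $43.8 = $9.2. All other bidders lose, so their payoff is 0.

Yara $0.0, Tara $0.0, Hugo $0.0, Ximena $9.2, Maya $0.0.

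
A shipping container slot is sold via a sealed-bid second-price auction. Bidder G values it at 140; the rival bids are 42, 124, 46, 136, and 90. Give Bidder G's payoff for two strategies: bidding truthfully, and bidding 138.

The highest competing bid is 136.
Bidding truthfully at 140: Bidder G has the top bid, wins, and pays the second-highest bid 136. Payoff = 140 − 136 = 4.
Bidding 138: Bidder G has the top bid, wins, and pays the second-highest bid 136. Payoff = 140 − 136 = 4.

(a) 4  (b) 4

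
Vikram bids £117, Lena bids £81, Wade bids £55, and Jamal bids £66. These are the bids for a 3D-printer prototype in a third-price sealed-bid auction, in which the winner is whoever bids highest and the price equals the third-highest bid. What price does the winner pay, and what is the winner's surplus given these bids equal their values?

Price £66; surplus £51.

Bids in descending order: Vikram £117; Lena £81; Jamal £66; Wade £55.
Vikram is the highest bidder, so Vikram wins.
Under the third-price rule, the price is the third-highest bid: £66.
Surplus = £117 − £66 = £51.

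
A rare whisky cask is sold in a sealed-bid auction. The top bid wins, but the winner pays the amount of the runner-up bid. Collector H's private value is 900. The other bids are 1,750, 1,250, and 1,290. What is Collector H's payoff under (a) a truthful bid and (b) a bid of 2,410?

Truthful: 0; alternative: -850.

The highest competing bid is 1,750.
Bidding truthfully at 900: the top bid is 1,750 (a rival), so Collector H loses. Payoff = 0.
Bidding 2,410: Collector H has the top bid, wins, and pays the second-highest bid 1,750. Payoff = 900 − 1,750 = -850.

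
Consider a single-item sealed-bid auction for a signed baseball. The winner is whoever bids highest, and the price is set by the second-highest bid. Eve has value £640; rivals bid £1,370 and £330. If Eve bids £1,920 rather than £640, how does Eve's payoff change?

The highest competing bid is £1,370.
Bidding truthfully at £640: the top bid is £1,370 (a rival), so Eve loses. Payoff = £0.
Bidding £1,920: Eve has the top bid, wins, and pays the second-highest bid £1,370. Payoff = £640 − £1,370 = -£730.
Change = -£730 − £0 = -£730.
Deviating from a truthful bid can only lose payoff in a second-price auction — never gain.

Payoff change: -£730.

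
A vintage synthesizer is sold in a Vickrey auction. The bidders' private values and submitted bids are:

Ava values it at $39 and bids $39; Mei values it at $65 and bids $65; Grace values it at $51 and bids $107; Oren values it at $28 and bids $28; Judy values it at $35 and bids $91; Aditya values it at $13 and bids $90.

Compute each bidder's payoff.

Ava $0, Mei $0, Grace -$40, Oren $0, Judy $0, Aditya $0.

Ordered from highest: Grace $107 > Judy $91 > Aditya $90 > Mei $65 > Ava $39 > Oren $28.
Grace has the top bid and wins; the price is the second-highest bid, $91.
Grace's payoff = $51 − $91 = -$40. All other bidders lose, so their payoff is 0.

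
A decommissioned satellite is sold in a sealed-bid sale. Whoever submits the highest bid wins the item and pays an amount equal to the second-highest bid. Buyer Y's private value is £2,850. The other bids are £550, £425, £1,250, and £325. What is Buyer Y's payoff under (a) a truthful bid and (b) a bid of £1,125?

Truthful: £1,600; alternative: £0.

The highest competing bid is £1,250.
Bidding truthfully at £2,850: Buyer Y has the top bid, wins, and pays the second-highest bid £1,250. Payoff = £2,850 − £1,250 = £1,600.
Bidding £1,125: the top bid is £1,250 (a rival), so Buyer Y loses. Payoff = £0.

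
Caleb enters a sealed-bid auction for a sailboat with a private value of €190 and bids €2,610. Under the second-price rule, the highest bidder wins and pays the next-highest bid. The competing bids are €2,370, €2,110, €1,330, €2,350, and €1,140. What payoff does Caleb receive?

Payoff = -€2,180.

Highest competing bid: €2,370.
Caleb's bid €2,610 is the highest overall, so Caleb wins and pays the second-highest bid, €2,370.
Payoff = value − price = €190 − €2,370 = -€2,180.
Overbidding won the item at a price above value — truthful bidding would have avoided this loss.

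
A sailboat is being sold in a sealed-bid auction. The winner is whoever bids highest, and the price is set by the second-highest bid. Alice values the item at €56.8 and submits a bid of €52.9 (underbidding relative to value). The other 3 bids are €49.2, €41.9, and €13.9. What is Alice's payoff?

Highest competing bid: €49.2.
Alice's bid €52.9 is the highest overall, so Alice wins and pays the second-highest bid, €49.2.
Payoff = value − price = €56.8 − €49.2 = €7.6.

Alice's payoff: €7.6.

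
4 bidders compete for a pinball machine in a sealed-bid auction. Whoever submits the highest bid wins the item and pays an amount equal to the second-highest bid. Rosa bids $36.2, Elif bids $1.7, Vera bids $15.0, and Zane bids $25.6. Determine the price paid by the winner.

Bids in descending order: Rosa $36.2, then Zane $25.6, then Vera $15.0, then Elif $1.7.
Rosa has the highest bid, so Rosa wins.
The second-highest bid is $25.6, so that is what Rosa pays.

$25.6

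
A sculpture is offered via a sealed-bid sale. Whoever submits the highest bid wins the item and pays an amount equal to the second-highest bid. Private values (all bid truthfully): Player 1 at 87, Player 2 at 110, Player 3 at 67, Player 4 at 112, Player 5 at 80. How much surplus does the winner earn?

Ordered from highest: Player 4 112, then Player 2 110, then Player 1 87, then Player 5 80, then Player 3 67.
Player 4 wins with the top bid and pays the second-highest, 110.
Surplus = 112 − 110 = 2.

Surplus = 2.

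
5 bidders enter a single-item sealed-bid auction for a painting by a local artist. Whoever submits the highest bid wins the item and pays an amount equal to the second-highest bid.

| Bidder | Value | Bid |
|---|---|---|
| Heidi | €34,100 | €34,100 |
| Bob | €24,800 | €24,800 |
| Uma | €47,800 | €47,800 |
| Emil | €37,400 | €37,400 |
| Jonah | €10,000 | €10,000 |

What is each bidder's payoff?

Payoffs: Heidi €0, Bob €0, Uma €10,400, Emil €0, Jonah €0.

Ordered from highest: Uma €47,800 > Emil €37,400 > Heidi €34,100 > Bob €24,800 > Jonah €10,000.
Uma has the top bid and wins; the price is the second-highest bid, €37,400.
Uma's payoff = €47,800 − €37,400 = €10,400. All other bidders lose, so their payoff is 0.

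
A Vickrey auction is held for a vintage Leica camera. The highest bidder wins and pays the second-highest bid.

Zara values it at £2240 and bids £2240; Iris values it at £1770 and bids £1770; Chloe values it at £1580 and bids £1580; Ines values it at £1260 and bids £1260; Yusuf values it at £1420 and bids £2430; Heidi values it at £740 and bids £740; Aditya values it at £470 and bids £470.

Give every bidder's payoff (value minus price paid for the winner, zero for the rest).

Ranking the bids: Yusuf £2430; Zara £2240; Iris £1770; Chloe £1580; Ines £1260; Heidi £740; Aditya £470.
Yusuf has the top bid and wins; the price is the second-highest bid, £2240.
Yusuf's payoff = £1420 − £2240 = -£820. All other bidders lose, so their payoff is 0.

Zara £0, Iris £0, Chloe £0, Ines £0, Yusuf -£820, Heidi £0, Aditya £0.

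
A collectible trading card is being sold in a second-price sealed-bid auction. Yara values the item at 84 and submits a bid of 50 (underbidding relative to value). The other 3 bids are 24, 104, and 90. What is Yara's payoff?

Yara's payoff: 0.

Highest competing bid: 104.
Yara's bid 50 is not the highest, so Yara loses, pays nothing, and earns zero payoff.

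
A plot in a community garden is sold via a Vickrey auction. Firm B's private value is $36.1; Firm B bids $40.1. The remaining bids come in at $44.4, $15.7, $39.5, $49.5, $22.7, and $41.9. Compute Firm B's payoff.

$0.0

Highest competing bid: $49.5.
Firm B's bid $40.1 is not the highest, so Firm B loses, pays nothing, and earns zero payoff.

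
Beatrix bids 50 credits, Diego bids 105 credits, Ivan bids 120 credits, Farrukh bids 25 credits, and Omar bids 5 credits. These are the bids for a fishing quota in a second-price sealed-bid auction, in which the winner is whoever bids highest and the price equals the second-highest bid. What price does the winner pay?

Sorted high to low: Ivan 120 credits > Diego 105 credits > Beatrix 50 credits > Farrukh 25 credits > Omar 5 credits.
Ivan is the highest bidder, so Ivan wins.
Under the second-price rule, the price is the second-highest bid: 105 credits.

105 credits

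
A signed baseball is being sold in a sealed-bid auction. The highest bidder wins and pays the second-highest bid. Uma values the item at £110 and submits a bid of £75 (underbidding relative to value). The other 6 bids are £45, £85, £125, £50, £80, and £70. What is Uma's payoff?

Uma's payoff: £0.

Highest competing bid: £125.
Uma's bid £75 is not the highest, so Uma loses, pays nothing, and earns zero payoff.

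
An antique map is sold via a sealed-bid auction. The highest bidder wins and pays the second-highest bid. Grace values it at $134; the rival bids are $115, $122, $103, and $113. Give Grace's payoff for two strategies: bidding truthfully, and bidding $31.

The highest competing bid is $122.
Bidding truthfully at $134: Grace has the top bid, wins, and pays the second-highest bid $122. Payoff = $134 − $122 = $12.
Bidding $31: the top bid is $122 (a rival), so Grace loses. Payoff = $0.
Deviating from a truthful bid can only lose payoff in a second-price auction — never gain.

(a) $12  (b) $0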